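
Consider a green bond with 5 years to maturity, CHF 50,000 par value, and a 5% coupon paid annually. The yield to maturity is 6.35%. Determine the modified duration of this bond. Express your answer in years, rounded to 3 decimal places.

4.260 years

Periodic yield y = 0.0635. First find Macaulay duration:
  t   CF        PV=CF/(1+0.0635)^t    t·PV
  1     2,500.00     2,350.7287     2,350.7287
  2     2,500.00     2,210.3702     4,420.7404
  3     2,500.00     2,078.3923     6,235.1769
  4     2,500.00     1,954.2946     7,817.1784
  5    52,500.00    38,589.7382   192,948.6910
  Σ                 47,183.5240   213,772.5155
P = 47,183.5240; Macaulay duration = 213,772.5155 / 47,183.5240 = 4.53066 years.
Modified duration = D_Mac / (1 + y) = 4.53066 / 1.0635 = 4.26014 years.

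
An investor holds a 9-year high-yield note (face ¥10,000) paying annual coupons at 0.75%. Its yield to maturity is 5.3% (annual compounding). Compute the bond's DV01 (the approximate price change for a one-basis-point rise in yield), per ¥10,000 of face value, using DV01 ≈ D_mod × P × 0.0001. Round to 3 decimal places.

Periodic yield y = 0.053.
  t   CF        PV=CF/(1+0.053)^t    t·PV
  1        75.00        71.2251        71.2251
  2        75.00        67.6401       135.2803
  3        75.00        64.2357       192.7070
  4        75.00        61.0025       244.0101
  5        75.00        57.9321       289.6606
  6        75.00        55.0163       330.0975
  7        75.00        52.2472       365.7301
  8        75.00        49.6174       396.9395
  9    10,075.00     6,329.7960    56,968.1641
  Σ                  6,808.7124    58,993.8142
P = 6,808.7124; D_Mac = 8.66446 yrs; D_mod = 8.22836 yrs.
DV01 ≈ 8.22836 × 6,808.7124 × 0.0001 = 5.602451.

¥5.602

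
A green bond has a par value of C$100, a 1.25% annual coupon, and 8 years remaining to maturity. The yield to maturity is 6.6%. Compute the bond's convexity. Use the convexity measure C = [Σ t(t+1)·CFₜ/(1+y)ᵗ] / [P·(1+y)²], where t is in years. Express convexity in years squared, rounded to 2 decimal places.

With y = 0.066:
  t   CF        PV=CF/(1+0.066)^t    t·PV        t(t+1)·PV
  1         1.25         1.1726         1.1726           2.3452
  2         1.25         1.1000         2.2000           6.6000
  3         1.25         1.0319         3.0957          12.3828
  4         1.25         0.9680         3.8721          19.3603
  5         1.25         0.9081         4.5404          27.2424
  6         1.25         0.8519         5.1111          35.7780
  7         1.25         0.7991         5.5938          44.7505
  8       101.25        60.7208       485.7663       4,371.8967
  Σ                     67.5524       511.3520       4,520.3559
P = 67.5524.
Convexity = Σ t(t+1)·PV / [P·(1+y)²] = 4,520.3559 / (67.5524 × 1.136356) = 58.88676.

58.89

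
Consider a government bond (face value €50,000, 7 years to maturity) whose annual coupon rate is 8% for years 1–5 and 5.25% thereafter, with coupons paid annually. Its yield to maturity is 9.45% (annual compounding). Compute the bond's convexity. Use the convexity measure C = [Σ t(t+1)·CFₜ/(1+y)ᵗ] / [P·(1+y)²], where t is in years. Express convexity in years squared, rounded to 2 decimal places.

33.98

With y = 0.0945:
  t   CF        PV=CF/(1+0.0945)^t    t·PV        t(t+1)·PV
  1     4,000.00     3,654.6368     3,654.6368       7,309.2736
  2     4,000.00     3,339.0926     6,678.1851      20,034.5554
  3     4,000.00     3,050.7927     9,152.3780      36,609.5120
  4     4,000.00     2,787.3848    11,149.5392      55,747.6960
  5     4,000.00     2,546.7198    12,733.5989      76,401.5935
  6     2,625.00     1,526.9848     9,161.9088      64,133.3614
  7    52,625.00    27,969.3097   195,785.1678   1,566,281.3420
  Σ                 44,874.9211   248,315.4146   1,826,517.3339
P = 44,874.9211.
Convexity = Σ t(t+1)·PV / [P·(1+y)²] = 1,826,517.3339 / (44,874.9211 × 1.197930) = 33.97728.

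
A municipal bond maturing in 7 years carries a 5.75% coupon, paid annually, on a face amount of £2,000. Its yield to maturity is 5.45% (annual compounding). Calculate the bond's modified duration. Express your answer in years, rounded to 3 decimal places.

Periodic yield y = 0.0545. First find Macaulay duration:
  t   CF        PV=CF/(1+0.0545)^t    t·PV
  1       115.00       109.0564       109.0564
  2       115.00       103.4200       206.8401
  3       115.00        98.0749       294.2248
  4       115.00        93.0061       372.0245
  5       115.00        88.1993       440.9963
  6       115.00        83.6408       501.8450
  7     2,115.00     1,458.7615    10,211.3303
  Σ                  2,034.1591    12,136.3173
P = 2,034.1591; Macaulay duration = 12,136.3173 / 2,034.1591 = 5.96626 years.
Modified duration = D_Mac / (1 + y) = 5.96626 / 1.0545 = 5.65790 years.

5.658 years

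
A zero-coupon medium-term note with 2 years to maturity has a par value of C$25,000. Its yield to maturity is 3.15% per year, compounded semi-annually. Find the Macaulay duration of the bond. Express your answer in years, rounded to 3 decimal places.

2.000 years

A zero-coupon bond has a single cash flow at maturity, so its Macaulay duration equals its maturity: 2 years.
(Equivalently: 4 semi-annual periods ÷ 2 = 2 years.)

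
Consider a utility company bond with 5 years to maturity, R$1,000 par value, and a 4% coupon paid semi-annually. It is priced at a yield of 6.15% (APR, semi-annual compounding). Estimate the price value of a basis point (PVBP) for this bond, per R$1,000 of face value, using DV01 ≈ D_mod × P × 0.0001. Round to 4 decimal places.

Periodic yield y = 0.03075.
  t   CF        PV=CF/(1+0.03075)^t    t·PV
  1        20.00        19.4033        19.4033
  2        20.00        18.8245        37.6490
  3        20.00        18.2629        54.7887
  4        20.00        17.7181        70.8723
  5        20.00        17.1895        85.9475
  6        20.00        16.6767       100.0602
  7        20.00        16.1792       113.2543
  8        20.00        15.6965       125.5721
  9        20.00        15.2282       137.0542
  10    1,020.00       753.4713     7,534.7134
  Σ                    908.6503     8,279.3151
P = 908.6503; D_Mac = 9.11166 half-year periods = 4.55583 yrs; D_mod = 4.41992 yrs.
DV01 ≈ 4.41992 × 908.6503 × 0.0001 = 0.401616.

R$0.4016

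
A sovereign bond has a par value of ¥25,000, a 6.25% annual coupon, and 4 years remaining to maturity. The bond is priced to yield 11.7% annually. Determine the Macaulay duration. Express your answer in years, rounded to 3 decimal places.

3.625 years

Periodic yield y = 0.117. Discount each cash flow and weight by its year:
  t   CF        PV=CF/(1+0.117)^t    t·PV
  1     1,562.50     1,398.8362     1,398.8362
  2     1,562.50     1,252.3153     2,504.6306
  3     1,562.50     1,121.1417     3,363.4251
  4    26,562.50    17,063.0340    68,252.1358
  Σ                 20,835.3271    75,519.0276
Price P = Σ PV = 20,835.3271.
Macaulay duration = Σ(t·PV) / P = 75,519.0276 / 20,835.3271 = 3.62457 years.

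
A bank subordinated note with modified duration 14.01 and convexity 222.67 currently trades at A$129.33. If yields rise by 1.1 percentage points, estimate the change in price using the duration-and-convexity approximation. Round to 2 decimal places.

-A$18.19

Duration effect: -D_mod·Δy = -14.01 × (+0.011) = -0.154110
Convexity effect: ½·C·(Δy)² = 0.5 × 222.67 × (0.011)² = +0.013471535
ΔP/P ≈ -0.154110 + 0.013471535 = -0.140638465
ΔP ≈ 129.33 × (-0.140638465) = -18.18877267845.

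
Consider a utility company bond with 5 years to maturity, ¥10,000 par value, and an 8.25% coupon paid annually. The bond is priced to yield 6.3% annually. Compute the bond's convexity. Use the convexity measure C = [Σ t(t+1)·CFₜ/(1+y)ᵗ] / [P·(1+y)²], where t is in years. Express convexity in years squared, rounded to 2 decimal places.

With y = 0.063:
  t   CF        PV=CF/(1+0.063)^t    t·PV        t(t+1)·PV
  1       825.00       776.1054       776.1054       1,552.2107
  2       825.00       730.1085     1,460.2171       4,380.6512
  3       825.00       686.8377     2,060.5132       8,242.0530
  4       825.00       646.1315     2,584.5259      12,922.6293
  5    10,825.00     7,975.5673    39,877.8363     239,267.0181
  Σ                 10,814.7504    46,759.1979     266,364.5622
P = 10,814.7504.
Convexity = Σ t(t+1)·PV / [P·(1+y)²] = 266,364.5622 / (10,814.7504 × 1.129969) = 21.79683.

21.80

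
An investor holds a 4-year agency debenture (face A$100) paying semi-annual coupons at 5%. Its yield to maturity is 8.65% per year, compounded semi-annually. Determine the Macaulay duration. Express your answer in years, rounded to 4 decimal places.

3.6483 years

Periodic yield y = 0.04325. Discount each cash flow and weight by its period:
  t   CF        PV=CF/(1+0.04325)^t    t·PV
  1         2.50         2.3964         2.3964
  2         2.50         2.2970         4.5940
  3         2.50         2.2018         6.6054
  4         2.50         2.1105         8.4420
  5         2.50         2.0230        10.1151
  6         2.50         1.9391        11.6349
  7         2.50         1.8588        13.0113
  8       102.50        73.0494       584.3953
  Σ                     87.8760       641.1942
Price P = Σ PV = 87.8760.
Macaulay duration = Σ(t·PV) / P = 641.1942 / 87.8760 = 7.29658 half-year periods.
In years: 7.29658 / 2 = 3.64829 years.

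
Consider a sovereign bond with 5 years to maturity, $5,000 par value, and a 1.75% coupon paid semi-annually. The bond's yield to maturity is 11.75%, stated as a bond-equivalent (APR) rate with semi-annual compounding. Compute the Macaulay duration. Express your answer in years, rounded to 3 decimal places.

Periodic yield y = 0.05875. Discount each cash flow and weight by its period:
  t   CF        PV=CF/(1+0.05875)^t    t·PV
  1        43.75        41.3223        41.3223
  2        43.75        39.0293        78.0587
  3        43.75        36.8636       110.5908
  4        43.75        34.8180       139.2722
  5        43.75        32.8860       164.4300
  6        43.75        31.0611       186.3669
  7        43.75        29.3376       205.3630
  8        43.75        27.7096       221.6770
  9        43.75        26.1720       235.5482
  10    5,043.75     2,849.8324    28,498.3239
  Σ                  3,149.0320    29,880.9529
Price P = Σ PV = 3,149.0320.
Macaulay duration = Σ(t·PV) / P = 29,880.9529 / 3,149.0320 = 9.48893 half-year periods.
In years: 9.48893 / 2 = 4.74447 years.

4.744 years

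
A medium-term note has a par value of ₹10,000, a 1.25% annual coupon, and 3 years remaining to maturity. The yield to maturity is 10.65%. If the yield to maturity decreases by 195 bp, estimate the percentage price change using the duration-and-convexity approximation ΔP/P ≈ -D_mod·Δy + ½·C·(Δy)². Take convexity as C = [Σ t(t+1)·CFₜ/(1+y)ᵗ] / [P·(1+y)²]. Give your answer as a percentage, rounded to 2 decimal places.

+5.39%

With y = 0.1065:
  t   CF        PV=CF/(1+0.1065)^t    t·PV        t(t+1)·PV
  1       125.00       112.9688       112.9688         225.9376
  2       125.00       102.0956       204.1913         612.5738
  3    10,125.00     7,473.7880    22,421.3641      89,685.4565
  Σ                  7,688.8525    22,738.5242      90,523.9680
P = 7,688.8525; D_Mac = 2.95734 yrs; D_mod = 2.67269 yrs; C = 9.61611.
Duration effect: -2.67269 × (-0.0195) = +0.052118
Convexity effect: 0.5 × 9.61611 × (-0.0195)² = +0.0018283
ΔP/P ≈ +0.052118 + 0.0018283 = +0.053946 = +5.3946%.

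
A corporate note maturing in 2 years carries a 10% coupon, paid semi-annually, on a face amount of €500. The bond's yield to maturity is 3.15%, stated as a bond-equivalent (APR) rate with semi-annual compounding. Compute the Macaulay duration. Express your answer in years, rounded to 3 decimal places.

Periodic yield y = 0.01575. Discount each cash flow and weight by its period:
  t   CF        PV=CF/(1+0.01575)^t    t·PV
  1        25.00        24.6124        24.6124
  2        25.00        24.2307        48.4614
  3        25.00        23.8550        71.5650
  4       525.00       493.1874     1,972.7496
  Σ                    565.8855     2,117.3884
Price P = Σ PV = 565.8855.
Macaulay duration = Σ(t·PV) / P = 2,117.3884 / 565.8855 = 3.74173 half-year periods.
In years: 3.74173 / 2 = 1.87086 years.

1.871 years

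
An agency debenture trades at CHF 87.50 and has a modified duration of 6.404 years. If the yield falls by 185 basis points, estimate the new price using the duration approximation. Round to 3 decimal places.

Duration approximation: ΔP/P ≈ -D_mod · Δy = -6.404 × (-0.0185) = +0.118474.
New price ≈ 87.50 × (1 + 0.118474) = 97.866475.

CHF 97.866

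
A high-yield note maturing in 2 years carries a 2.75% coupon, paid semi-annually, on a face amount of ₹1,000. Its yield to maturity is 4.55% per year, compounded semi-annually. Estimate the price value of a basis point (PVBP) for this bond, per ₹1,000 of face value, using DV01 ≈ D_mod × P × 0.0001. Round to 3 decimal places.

₹0.185

Periodic yield y = 0.02275.
  t   CF        PV=CF/(1+0.02275)^t    t·PV
  1        13.75        13.4441        13.4441
  2        13.75        13.1451        26.2902
  3        13.75        12.8527        38.5581
  4     1,013.75       926.5160     3,706.0639
  Σ                    965.9579     3,784.3563
P = 965.9579; D_Mac = 3.91772 half-year periods = 1.95886 yrs; D_mod = 1.91529 yrs.
DV01 ≈ 1.91529 × 965.9579 × 0.0001 = 0.185009.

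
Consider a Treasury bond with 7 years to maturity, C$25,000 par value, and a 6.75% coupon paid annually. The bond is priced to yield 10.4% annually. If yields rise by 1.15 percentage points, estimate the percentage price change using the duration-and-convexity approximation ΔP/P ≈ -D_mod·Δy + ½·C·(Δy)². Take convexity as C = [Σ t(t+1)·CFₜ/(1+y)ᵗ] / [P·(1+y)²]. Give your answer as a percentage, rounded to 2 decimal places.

With y = 0.104:
  t   CF        PV=CF/(1+0.104)^t    t·PV        t(t+1)·PV
  1     1,687.50     1,528.5326     1,528.5326       3,057.0652
  2     1,687.50     1,384.5404     2,769.0808       8,307.2424
  3     1,687.50     1,254.1127     3,762.3381      15,049.3522
  4     1,687.50     1,135.9716     4,543.8865      22,719.4327
  5     1,687.50     1,028.9598     5,144.7991      30,868.7945
  6     1,687.50       932.0288     5,592.1729      39,145.2104
  7    26,687.50    13,351.3253    93,459.2774     747,674.2188
  Σ                 20,615.4713   116,800.0874     866,821.3163
P = 20,615.4713; D_Mac = 5.66565 yrs; D_mod = 5.13193 yrs; C = 34.49834.
Duration effect: -5.13193 × (+0.0115) = -0.059017
Convexity effect: 0.5 × 34.49834 × (0.0115)² = +0.0022812
ΔP/P ≈ -0.059017 + 0.0022812 = -0.056736 = -5.6736%.

-5.67%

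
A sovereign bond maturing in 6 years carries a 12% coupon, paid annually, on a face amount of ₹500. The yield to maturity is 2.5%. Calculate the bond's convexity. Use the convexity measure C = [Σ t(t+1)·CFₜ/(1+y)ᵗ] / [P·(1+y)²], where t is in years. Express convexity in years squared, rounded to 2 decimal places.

With y = 0.025:
  t   CF        PV=CF/(1+0.025)^t    t·PV        t(t+1)·PV
  1        60.00        58.5366        58.5366         117.0732
  2        60.00        57.1089       114.2177         342.6532
  3        60.00        55.7160       167.1479         668.5916
  4        60.00        54.3570       217.4282       1,087.1408
  5        60.00        53.0313       265.1563       1,590.9377
  6       560.00       482.8862     2,897.3175      20,281.2223
  Σ                    761.6360     3,719.8041      24,087.6187
P = 761.6360.
Convexity = Σ t(t+1)·PV / [P·(1+y)²] = 24,087.6187 / (761.6360 × 1.050625) = 30.10223.

30.10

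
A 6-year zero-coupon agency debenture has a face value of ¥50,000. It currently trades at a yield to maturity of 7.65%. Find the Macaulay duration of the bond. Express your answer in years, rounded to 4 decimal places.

A zero-coupon bond has a single cash flow at maturity, so its Macaulay duration equals its maturity: 6 years.

6.0000 years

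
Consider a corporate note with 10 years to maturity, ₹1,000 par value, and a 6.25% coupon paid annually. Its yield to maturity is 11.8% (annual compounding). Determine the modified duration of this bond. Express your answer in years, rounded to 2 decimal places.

Periodic yield y = 0.118. First find Macaulay duration:
  t   CF        PV=CF/(1+0.118)^t    t·PV
  1        62.50        55.9034        55.9034
  2        62.50        50.0030       100.0061
  3        62.50        44.7254       134.1763
  4        62.50        40.0049       160.0195
  5        62.50        35.7825       178.9126
  6        62.50        32.0058       192.0350
  7        62.50        28.6278       200.3943
  8        62.50        25.6062       204.8498
  9        62.50        22.9036       206.1324
  10    1,062.50       348.2659     3,482.6586
  Σ                    683.8286     4,915.0881
P = 683.8286; Macaulay duration = 4,915.0881 / 683.8286 = 7.18760 years.
Modified duration = D_Mac / (1 + y) = 7.18760 / 1.118 = 6.42898 years.

6.43 years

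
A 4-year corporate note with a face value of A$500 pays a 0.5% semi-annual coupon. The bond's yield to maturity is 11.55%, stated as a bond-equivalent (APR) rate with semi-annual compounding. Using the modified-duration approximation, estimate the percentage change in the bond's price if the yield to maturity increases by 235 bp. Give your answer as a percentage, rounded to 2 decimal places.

-8.79%

Periodic yield y = 0.05775. Modified duration first:
  t   CF        PV=CF/(1+0.05775)^t    t·PV
  1         1.25         1.1818         1.1818
  2         1.25         1.1172         2.2345
  3         1.25         1.0562         3.1687
  4         1.25         0.9986         3.9943
  5         1.25         0.9440         4.7202
  6         1.25         0.8925         5.3550
  7         1.25         0.8438         5.9065
  8       501.25       319.8822     2,559.0578
  Σ                    326.9164     2,585.6188
P = 326.9164; D_Mac = 7.90911 half-year periods = 3.95456 yrs; D_mod = 3.95456/(1+0.05775) = 3.73865 yrs.
ΔP/P ≈ -D_mod · Δy = -3.73865 × (+0.0235) = -0.087858 = -8.7858%.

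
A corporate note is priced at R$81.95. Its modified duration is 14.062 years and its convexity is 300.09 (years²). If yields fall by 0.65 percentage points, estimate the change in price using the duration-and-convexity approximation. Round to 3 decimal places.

Duration effect: -D_mod·Δy = -14.062 × (-0.0065) = +0.091403
Convexity effect: ½·C·(Δy)² = 0.5 × 300.09 × (-0.0065)² = +0.00633940125
ΔP/P ≈ +0.091403 + 0.00633940125 = +0.09774240125
ΔP ≈ 81.95 × (+0.09774240125) = +8.0099897824375.

+R$8.010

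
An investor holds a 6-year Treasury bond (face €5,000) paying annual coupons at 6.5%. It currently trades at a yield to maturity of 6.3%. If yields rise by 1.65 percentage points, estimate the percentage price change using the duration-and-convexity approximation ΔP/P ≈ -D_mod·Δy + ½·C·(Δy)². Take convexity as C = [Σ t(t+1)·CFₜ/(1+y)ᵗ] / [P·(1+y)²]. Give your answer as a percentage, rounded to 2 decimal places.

-7.60%

With y = 0.063:
  t   CF        PV=CF/(1+0.063)^t    t·PV        t(t+1)·PV
  1       325.00       305.7385       305.7385         611.4770
  2       325.00       287.6185       575.2370       1,725.7111
  3       325.00       270.5724       811.7173       3,246.8693
  4       325.00       254.5366     1,018.1466       5,090.7328
  5       325.00       239.4512     1,197.2561       7,183.5363
  6     5,325.00     3,690.7959    22,144.7752     155,013.4262
  Σ                  5,048.7131    26,052.8706     172,871.7526
P = 5,048.7131; D_Mac = 5.16030 yrs; D_mod = 4.85447 yrs; C = 30.30238.
Duration effect: -4.85447 × (+0.0165) = -0.080099
Convexity effect: 0.5 × 30.30238 × (0.0165)² = +0.0041249
ΔP/P ≈ -0.080099 + 0.0041249 = -0.075974 = -7.5974%.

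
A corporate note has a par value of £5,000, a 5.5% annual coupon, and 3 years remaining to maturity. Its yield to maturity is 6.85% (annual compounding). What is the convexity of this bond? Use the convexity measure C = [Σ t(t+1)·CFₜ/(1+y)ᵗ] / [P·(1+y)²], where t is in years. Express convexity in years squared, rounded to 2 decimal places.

9.78

With y = 0.0685:
  t   CF        PV=CF/(1+0.0685)^t    t·PV        t(t+1)·PV
  1       275.00       257.3701       257.3701         514.7403
  2       275.00       240.8705       481.7410       1,445.2231
  3     5,275.00     4,324.1314    12,972.3943      51,889.5770
  Σ                  4,822.3721    13,711.5054      53,849.5404
P = 4,822.3721.
Convexity = Σ t(t+1)·PV / [P·(1+y)²] = 53,849.5404 / (4,822.3721 × 1.141692) = 9.78075.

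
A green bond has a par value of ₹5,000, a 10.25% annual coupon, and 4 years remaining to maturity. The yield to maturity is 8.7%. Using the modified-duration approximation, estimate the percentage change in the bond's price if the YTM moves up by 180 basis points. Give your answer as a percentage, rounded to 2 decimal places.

Periodic yield y = 0.087. Modified duration first:
  t   CF        PV=CF/(1+0.087)^t    t·PV
  1       512.50       471.4811       471.4811
  2       512.50       433.7453       867.4906
  3       512.50       399.0297     1,197.0891
  4     5,512.50     3,948.4844    15,793.9376
  Σ                  5,252.7406    18,329.9985
P = 5,252.7406; D_Mac = 3.48961 yrs; D_mod = 3.48961/(1+0.087) = 3.21031 yrs.
ΔP/P ≈ -D_mod · Δy = -3.21031 × (+0.018) = -0.057786 = -5.7786%.

-5.78%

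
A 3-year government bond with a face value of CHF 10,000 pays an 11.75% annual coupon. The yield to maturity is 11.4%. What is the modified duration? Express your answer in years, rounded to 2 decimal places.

2.42 years

Periodic yield y = 0.114. First find Macaulay duration:
  t   CF        PV=CF/(1+0.114)^t    t·PV
  1     1,175.00     1,054.7576     1,054.7576
  2     1,175.00       946.8201     1,893.6403
  3    11,175.00     8,083.3607    24,250.0821
  Σ                 10,084.9385    27,198.4800
P = 10,084.9385; Macaulay duration = 27,198.4800 / 10,084.9385 = 2.69694 years.
Modified duration = D_Mac / (1 + y) = 2.69694 / 1.114 = 2.42095 years.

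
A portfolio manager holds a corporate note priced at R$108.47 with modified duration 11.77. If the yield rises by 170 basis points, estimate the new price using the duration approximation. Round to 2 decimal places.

R$86.77

Duration approximation: ΔP/P ≈ -D_mod · Δy = -11.77 × (+0.017) = -0.200090.
New price ≈ 108.47 × (1 - 0.200090) = 86.7662377.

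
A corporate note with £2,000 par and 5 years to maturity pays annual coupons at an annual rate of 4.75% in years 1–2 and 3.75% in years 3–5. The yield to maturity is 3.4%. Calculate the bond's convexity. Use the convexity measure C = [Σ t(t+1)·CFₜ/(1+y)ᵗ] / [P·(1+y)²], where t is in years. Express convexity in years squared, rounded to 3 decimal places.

With y = 0.034:
  t   CF        PV=CF/(1+0.034)^t    t·PV        t(t+1)·PV
  1        95.00        91.8762        91.8762         183.7524
  2        95.00        88.8551       177.7103         533.1308
  3        75.00        67.8422       203.5265         814.1059
  4        75.00        65.6114       262.4455       1,312.2274
  5     2,075.00     1,755.5589     8,777.7945      52,666.7673
  Σ                  2,069.7438     9,513.3530      55,509.9838
P = 2,069.7438.
Convexity = Σ t(t+1)·PV / [P·(1+y)²] = 55,509.9838 / (2,069.7438 × 1.069156) = 25.08496.

25.085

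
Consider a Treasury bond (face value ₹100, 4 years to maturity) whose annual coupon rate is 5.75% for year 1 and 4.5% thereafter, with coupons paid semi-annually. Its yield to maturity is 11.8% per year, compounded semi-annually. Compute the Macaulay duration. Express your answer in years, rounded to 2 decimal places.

3.61 years

Periodic yield y = 0.059. Discount each cash flow and weight by its period:
  t   CF        PV=CF/(1+0.059)^t    t·PV
  1        2.875         2.7148         2.7148
  2        2.875         2.5636         5.1271
  3        2.250         1.8945         5.6835
  4        2.250         1.7890         7.1558
  5        2.250         1.6893         8.4464
  6        2.250         1.5952         9.5710
  7        2.250         1.5063        10.5441
  8      102.250        64.6391       517.1132
  Σ                     78.3918       566.3560
Price P = Σ PV = 78.3918.
Macaulay duration = Σ(t·PV) / P = 566.3560 / 78.3918 = 7.22469 half-year periods.
In years: 7.22469 / 2 = 3.61234 years.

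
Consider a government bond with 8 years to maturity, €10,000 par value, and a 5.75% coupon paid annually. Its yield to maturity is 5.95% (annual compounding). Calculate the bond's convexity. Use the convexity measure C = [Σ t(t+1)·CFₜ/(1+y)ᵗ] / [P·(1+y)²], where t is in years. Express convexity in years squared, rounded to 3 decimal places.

With y = 0.0595:
  t   CF        PV=CF/(1+0.0595)^t    t·PV        t(t+1)·PV
  1       575.00       542.7088       542.7088       1,085.4176
  2       575.00       512.2311     1,024.4622       3,073.3865
  3       575.00       483.4649     1,450.3947       5,801.5790
  4       575.00       456.3142     1,825.2569       9,126.2844
  5       575.00       430.6883     2,153.4413      12,920.6480
  6       575.00       406.5014     2,439.0086      17,073.0601
  7       575.00       383.6729     2,685.7103      21,485.6820
  8    10,575.00     6,659.9764    53,279.8109     479,518.2980
  Σ                  9,875.5580    65,400.7936     550,084.3555
P = 9,875.5580.
Convexity = Σ t(t+1)·PV / [P·(1+y)²] = 550,084.3555 / (9,875.5580 × 1.122540) = 49.62102.

49.621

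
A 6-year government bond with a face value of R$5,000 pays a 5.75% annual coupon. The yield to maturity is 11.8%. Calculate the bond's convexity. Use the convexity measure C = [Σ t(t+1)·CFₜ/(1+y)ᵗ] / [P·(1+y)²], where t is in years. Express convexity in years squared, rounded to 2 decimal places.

27.04

With y = 0.118:
  t   CF        PV=CF/(1+0.118)^t    t·PV        t(t+1)·PV
  1       287.50       257.1556       257.1556         514.3113
  2       287.50       230.0140       460.0280       1,380.0839
  3       287.50       205.7370       617.2111       2,468.8442
  4       287.50       184.0224       736.0895       3,680.4475
  5       287.50       164.5996       822.9981       4,937.9886
  6     5,287.50     2,707.6939    16,246.1631     113,723.1418
  Σ                  3,749.2225    19,139.6454     126,704.8174
P = 3,749.2225.
Convexity = Σ t(t+1)·PV / [P·(1+y)²] = 126,704.8174 / (3,749.2225 × 1.249924) = 27.03761.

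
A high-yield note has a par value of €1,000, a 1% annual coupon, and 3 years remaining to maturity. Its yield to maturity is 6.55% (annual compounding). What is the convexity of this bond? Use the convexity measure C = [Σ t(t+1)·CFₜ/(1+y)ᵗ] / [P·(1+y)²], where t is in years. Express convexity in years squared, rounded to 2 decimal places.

10.42

With y = 0.0655:
  t   CF        PV=CF/(1+0.0655)^t    t·PV        t(t+1)·PV
  1        10.00         9.3853         9.3853          18.7705
  2        10.00         8.8083        17.6166          52.8499
  3     1,010.00       834.9510     2,504.8531      10,019.4125
  Σ                    853.1446     2,531.8550      10,091.0330
P = 853.1446.
Convexity = Σ t(t+1)·PV / [P·(1+y)²] = 10,091.0330 / (853.1446 × 1.135290) = 10.41852.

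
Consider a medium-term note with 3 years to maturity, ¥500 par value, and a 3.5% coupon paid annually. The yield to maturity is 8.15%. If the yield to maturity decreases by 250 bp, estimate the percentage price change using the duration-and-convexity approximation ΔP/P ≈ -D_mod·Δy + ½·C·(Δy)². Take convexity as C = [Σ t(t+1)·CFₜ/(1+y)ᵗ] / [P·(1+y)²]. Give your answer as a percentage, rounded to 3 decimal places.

+6.992%

With y = 0.0815:
  t   CF        PV=CF/(1+0.0815)^t    t·PV        t(t+1)·PV
  1        17.50        16.1812        16.1812          32.3625
  2        17.50        14.9618        29.9237          89.7710
  3       517.50       409.1012     1,227.3037       4,909.2147
  Σ                    440.2443     1,273.4086       5,031.3482
P = 440.2443; D_Mac = 2.89250 yrs; D_mod = 2.67453 yrs; C = 9.77097.
Duration effect: -2.67453 × (-0.025) = +0.066863
Convexity effect: 0.5 × 9.77097 × (-0.025)² = +0.0030534
ΔP/P ≈ +0.066863 + 0.0030534 = +0.069917 = +6.9917%.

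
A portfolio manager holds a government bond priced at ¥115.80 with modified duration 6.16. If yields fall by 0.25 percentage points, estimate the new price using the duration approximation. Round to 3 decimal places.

Duration approximation: ΔP/P ≈ -D_mod · Δy = -6.16 × (-0.0025) = +0.015400.
New price ≈ 115.80 × (1 + 0.015400) = 117.58332.

¥117.583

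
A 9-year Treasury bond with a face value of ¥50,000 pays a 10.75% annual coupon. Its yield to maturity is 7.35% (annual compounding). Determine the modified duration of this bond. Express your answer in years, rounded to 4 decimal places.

6.0253 years

Periodic yield y = 0.0735. First find Macaulay duration:
  t   CF        PV=CF/(1+0.0735)^t    t·PV
  1     5,375.00     5,006.9865     5,006.9865
  2     5,375.00     4,664.1700     9,328.3400
  3     5,375.00     4,344.8253    13,034.4760
  4     5,375.00     4,047.3454    16,189.3818
  5     5,375.00     3,770.2333    18,851.1665
  6     5,375.00     3,512.0944    21,072.5662
  7     5,375.00     3,271.6296    22,901.4071
  8     5,375.00     3,047.6289    24,381.0309
  9    55,375.00    29,247.9412   263,231.4704
  Σ                 60,912.8545   393,996.8254
P = 60,912.8545; Macaulay duration = 393,996.8254 / 60,912.8545 = 6.46820 years.
Modified duration = D_Mac / (1 + y) = 6.46820 / 1.0735 = 6.02534 years.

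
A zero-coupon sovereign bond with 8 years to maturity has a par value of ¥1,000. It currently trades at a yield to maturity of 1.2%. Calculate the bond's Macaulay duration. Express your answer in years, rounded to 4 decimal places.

A zero-coupon bond has a single cash flow at maturity, so its Macaulay duration equals its maturity: 8 years.

8.0000 years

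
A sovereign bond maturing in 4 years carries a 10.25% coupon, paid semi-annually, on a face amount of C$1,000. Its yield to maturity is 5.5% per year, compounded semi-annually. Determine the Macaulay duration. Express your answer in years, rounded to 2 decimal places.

Periodic yield y = 0.0275. Discount each cash flow and weight by its period:
  t   CF        PV=CF/(1+0.0275)^t    t·PV
  1        51.25        49.8783        49.8783
  2        51.25        48.5434        97.0868
  3        51.25        47.2442       141.7326
  4        51.25        45.9797       183.9190
  5        51.25        44.7491       223.7457
  6        51.25        43.5515       261.3089
  7        51.25        42.3859       296.7011
  8     1,051.25       846.1578     6,769.2624
  Σ                  1,168.4900     8,023.6348
Price P = Σ PV = 1,168.4900.
Macaulay duration = Σ(t·PV) / P = 8,023.6348 / 1,168.4900 = 6.86667 half-year periods.
In years: 6.86667 / 2 = 3.43333 years.

3.43 years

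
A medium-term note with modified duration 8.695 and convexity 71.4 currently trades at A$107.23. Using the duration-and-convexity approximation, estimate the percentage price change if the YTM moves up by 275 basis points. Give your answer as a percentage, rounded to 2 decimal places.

Duration effect: -D_mod·Δy = -8.695 × (+0.0275) = -0.2391125
Convexity effect: ½·C·(Δy)² = 0.5 × 71.4 × (0.0275)² = +0.026998125
ΔP/P ≈ -0.2391125 + 0.026998125 = -0.212114375
= -21.2114375%.

-21.21%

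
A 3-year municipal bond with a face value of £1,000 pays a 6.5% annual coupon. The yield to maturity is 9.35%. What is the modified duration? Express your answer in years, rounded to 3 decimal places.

Periodic yield y = 0.0935. First find Macaulay duration:
  t   CF        PV=CF/(1+0.0935)^t    t·PV
  1        65.00        59.4422        59.4422
  2        65.00        54.3595       108.7191
  3     1,065.00       814.5040     2,443.5121
  Σ                    928.3057     2,611.6734
P = 928.3057; Macaulay duration = 2,611.6734 / 928.3057 = 2.81338 years.
Modified duration = D_Mac / (1 + y) = 2.81338 / 1.0935 = 2.57282 years.

2.573 years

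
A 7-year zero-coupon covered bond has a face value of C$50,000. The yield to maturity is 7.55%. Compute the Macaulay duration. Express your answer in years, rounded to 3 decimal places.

A zero-coupon bond has a single cash flow at maturity, so its Macaulay duration equals its maturity: 7 years.

7.000 years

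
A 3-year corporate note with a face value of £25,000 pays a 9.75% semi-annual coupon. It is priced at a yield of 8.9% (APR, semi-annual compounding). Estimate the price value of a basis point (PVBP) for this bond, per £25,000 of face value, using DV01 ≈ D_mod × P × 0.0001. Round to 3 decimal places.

£6.546

Periodic yield y = 0.0445.
  t   CF        PV=CF/(1+0.0445)^t    t·PV
  1     1,218.75     1,166.8262     1,166.8262
  2     1,218.75     1,117.1146     2,234.2293
  3     1,218.75     1,069.5209     3,208.5628
  4     1,218.75     1,023.9550     4,095.8198
  5     1,218.75       980.3303     4,901.6513
  6    26,218.75    20,191.1622   121,146.9729
  Σ                 25,548.9092   136,754.0624
P = 25,548.9092; D_Mac = 5.35264 half-year periods = 2.67632 yrs; D_mod = 2.56230 yrs.
DV01 ≈ 2.56230 × 25,548.9092 × 0.0001 = 6.546389.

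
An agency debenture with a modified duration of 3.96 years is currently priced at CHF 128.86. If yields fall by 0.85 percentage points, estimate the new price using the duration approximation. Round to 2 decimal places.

CHF 133.20

Duration approximation: ΔP/P ≈ -D_mod · Δy = -3.96 × (-0.0085) = +0.033660.
New price ≈ 128.86 × (1 + 0.033660) = 133.1974276.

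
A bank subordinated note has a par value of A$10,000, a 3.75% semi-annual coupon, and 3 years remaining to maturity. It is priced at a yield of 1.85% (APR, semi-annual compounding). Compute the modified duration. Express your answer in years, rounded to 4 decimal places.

Periodic yield y = 0.00925. First find Macaulay duration:
  t   CF        PV=CF/(1+0.00925)^t    t·PV
  1       187.50       185.7815       185.7815
  2       187.50       184.0788       368.1576
  3       187.50       182.3917       547.1750
  4       187.50       180.7200       722.8800
  5       187.50       179.0637       895.3184
  6    10,187.50     9,639.9565    57,839.7389
  Σ                 10,551.9921    60,559.0514
P = 10,551.9921; Macaulay duration = 60,559.0514 / 10,551.9921 = 5.73911 half-year periods = 2.86956 years.
Modified duration = D_Mac / (1 + y) = 2.86956 / 1.00925 = 2.84326 years.

2.8433 years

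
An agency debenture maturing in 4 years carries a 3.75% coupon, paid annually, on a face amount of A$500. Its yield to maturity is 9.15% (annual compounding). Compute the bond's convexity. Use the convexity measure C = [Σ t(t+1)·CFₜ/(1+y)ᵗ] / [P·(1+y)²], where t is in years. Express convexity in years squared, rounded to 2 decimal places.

With y = 0.0915:
  t   CF        PV=CF/(1+0.0915)^t    t·PV        t(t+1)·PV
  1        18.75        17.1782        17.1782          34.3564
  2        18.75        15.7382        31.4763          94.4289
  3        18.75        14.4188        43.2565         173.0260
  4       518.75       365.4796     1,461.9184       7,309.5921
  Σ                    412.8148     1,553.8294       7,611.4034
P = 412.8148.
Convexity = Σ t(t+1)·PV / [P·(1+y)²] = 7,611.4034 / (412.8148 × 1.191372) = 15.47612.

15.48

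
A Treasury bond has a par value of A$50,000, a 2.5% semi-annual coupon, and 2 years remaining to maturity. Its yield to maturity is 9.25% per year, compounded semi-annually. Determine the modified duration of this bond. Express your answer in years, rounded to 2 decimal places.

1.87 years

Periodic yield y = 0.04625. First find Macaulay duration:
  t   CF        PV=CF/(1+0.04625)^t    t·PV
  1       625.00       597.3716       597.3716
  2       625.00       570.9645     1,141.9289
  3       625.00       545.7247     1,637.1741
  4    50,625.00    42,249.6536   168,998.6143
  Σ                 43,963.7143   172,375.0888
P = 43,963.7143; Macaulay duration = 172,375.0888 / 43,963.7143 = 3.92085 half-year periods = 1.96042 years.
Modified duration = D_Mac / (1 + y) = 1.96042 / 1.04625 = 1.87376 years.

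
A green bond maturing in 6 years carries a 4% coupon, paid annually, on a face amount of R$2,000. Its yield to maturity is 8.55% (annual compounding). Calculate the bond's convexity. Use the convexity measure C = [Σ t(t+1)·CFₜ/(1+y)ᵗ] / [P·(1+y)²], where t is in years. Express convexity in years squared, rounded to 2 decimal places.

With y = 0.0855:
  t   CF        PV=CF/(1+0.0855)^t    t·PV        t(t+1)·PV
  1        80.00        73.6988        73.6988         147.3975
  2        80.00        67.8938       135.7877         407.3630
  3        80.00        62.5461       187.6384         750.5537
  4        80.00        57.6197       230.4786       1,152.3932
  5        80.00        53.0812       265.4061       1,592.4364
  6     2,080.00     1,271.4063     7,628.4380      53,399.0657
  Σ                  1,586.2459     8,521.4475      57,449.2095
P = 1,586.2459.
Convexity = Σ t(t+1)·PV / [P·(1+y)²] = 57,449.2095 / (1,586.2459 × 1.178310) = 30.73646.

30.74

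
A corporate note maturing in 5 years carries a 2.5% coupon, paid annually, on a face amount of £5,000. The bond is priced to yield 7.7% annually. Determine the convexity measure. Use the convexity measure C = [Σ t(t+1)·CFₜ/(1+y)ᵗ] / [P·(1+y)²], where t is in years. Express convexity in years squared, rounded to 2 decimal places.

24.00

With y = 0.077:
  t   CF        PV=CF/(1+0.077)^t    t·PV        t(t+1)·PV
  1       125.00       116.0631       116.0631         232.1263
  2       125.00       107.7652       215.5304         646.5913
  3       125.00       100.0606       300.1817       1,200.7266
  4       125.00        92.9067       371.6269       1,858.1347
  5     5,125.00     3,536.8395    17,684.1975     106,105.1853
  Σ                  3,953.6352    18,687.5997     110,042.7642
P = 3,953.6352.
Convexity = Σ t(t+1)·PV / [P·(1+y)²] = 110,042.7642 / (3,953.6352 × 1.159929) = 23.99570.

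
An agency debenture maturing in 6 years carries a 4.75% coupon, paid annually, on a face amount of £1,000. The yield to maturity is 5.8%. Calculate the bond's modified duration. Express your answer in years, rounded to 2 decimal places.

Periodic yield y = 0.058. First find Macaulay duration:
  t   CF        PV=CF/(1+0.058)^t    t·PV
  1        47.50        44.8960        44.8960
  2        47.50        42.4348        84.8696
  3        47.50        40.1085       120.3256
  4        47.50        37.9098       151.6390
  5        47.50        35.8315       179.1576
  6     1,047.50       746.8614     4,481.1685
  Σ                    948.0421     5,062.0563
P = 948.0421; Macaulay duration = 5,062.0563 / 948.0421 = 5.33949 years.
Modified duration = D_Mac / (1 + y) = 5.33949 / 1.058 = 5.04677 years.

5.05 years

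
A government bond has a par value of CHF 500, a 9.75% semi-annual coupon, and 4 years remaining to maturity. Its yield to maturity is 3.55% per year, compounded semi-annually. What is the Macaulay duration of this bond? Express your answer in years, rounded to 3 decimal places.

3.473 years

Periodic yield y = 0.01775. Discount each cash flow and weight by its period:
  t   CF        PV=CF/(1+0.01775)^t    t·PV
  1       24.375        23.9499        23.9499
  2       24.375        23.5322        47.0644
  3       24.375        23.1218        69.3653
  4       24.375        22.7185        90.8741
  5       24.375        22.3223       111.6115
  6       24.375        21.9330       131.5980
  7       24.375        21.5505       150.8533
  8      524.375       455.5259     3,644.2073
  Σ                    614.6541     4,269.5239
Price P = Σ PV = 614.6541.
Macaulay duration = Σ(t·PV) / P = 4,269.5239 / 614.6541 = 6.94622 half-year periods.
In years: 6.94622 / 2 = 3.47311 years.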